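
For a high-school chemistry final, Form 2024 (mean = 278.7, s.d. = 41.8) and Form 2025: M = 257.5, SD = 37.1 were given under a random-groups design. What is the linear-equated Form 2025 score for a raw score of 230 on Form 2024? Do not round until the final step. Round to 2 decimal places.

214.28

Linear equating: y = (SD_Y/SD_X)(x − M_X) + M_Y
y = (37.1/41.8)(230 − 278.7) + 257.5
y = 0.887560 × -48.7 + 257.5 = -43.2242 + 257.5 = 214.28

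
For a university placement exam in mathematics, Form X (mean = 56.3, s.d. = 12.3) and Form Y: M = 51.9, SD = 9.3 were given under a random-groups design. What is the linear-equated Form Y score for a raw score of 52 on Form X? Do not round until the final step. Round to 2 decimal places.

48.65

Linear equating: y = (SD_Y/SD_X)(x − M_X) + M_Y
y = (9.3/12.3)(52 − 56.3) + 51.9
y = 0.756098 × -4.3 + 51.9 = -3.2512 + 51.9 = 48.65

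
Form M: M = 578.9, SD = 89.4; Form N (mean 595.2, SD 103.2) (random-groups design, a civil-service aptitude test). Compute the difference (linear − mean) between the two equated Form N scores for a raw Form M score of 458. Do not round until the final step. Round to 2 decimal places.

Mean-equated: 458 + (595.2 − 578.9) = 474.30
Linear-equated: (103.2/89.4)(458 − 578.9) + 595.2 = 455.638
Difference = 455.638 − 474.30 = -18.66

-18.66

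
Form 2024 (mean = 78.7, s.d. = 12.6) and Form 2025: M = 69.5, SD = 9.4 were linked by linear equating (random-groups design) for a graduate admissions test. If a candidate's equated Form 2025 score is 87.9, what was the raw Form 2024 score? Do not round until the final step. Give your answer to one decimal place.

103.4

Invert y = (SD_Y/SD_X)(x − M_X) + M_Y:
x = (SD_X/SD_Y)(y − M_Y) + M_X = (12.6/9.4)(87.9 − 69.5) + 78.7
x = 1.340426 × 18.400 + 78.7 = 103.4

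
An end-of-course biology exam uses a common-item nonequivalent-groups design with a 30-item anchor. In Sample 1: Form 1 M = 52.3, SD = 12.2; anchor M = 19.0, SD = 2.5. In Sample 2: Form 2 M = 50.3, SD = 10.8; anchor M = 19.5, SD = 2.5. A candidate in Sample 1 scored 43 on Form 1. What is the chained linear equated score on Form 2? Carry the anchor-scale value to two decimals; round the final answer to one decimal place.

Form 1 → anchor (Sample 1): v = (2.5/12.2)(43 − 52.3) + 19.0 = 17.09
anchor → Form 2 (Sample 2): y = (10.8/2.5)(17.09 − 19.5) + 50.3 = 39.9

39.9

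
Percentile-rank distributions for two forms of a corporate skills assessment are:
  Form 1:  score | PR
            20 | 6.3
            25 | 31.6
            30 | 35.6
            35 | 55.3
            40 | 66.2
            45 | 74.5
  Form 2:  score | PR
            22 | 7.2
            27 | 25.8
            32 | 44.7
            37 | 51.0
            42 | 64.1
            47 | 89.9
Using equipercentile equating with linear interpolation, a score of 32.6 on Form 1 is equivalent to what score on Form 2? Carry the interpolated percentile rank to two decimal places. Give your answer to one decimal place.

PR of 32.6 on Form 1: 35.6 + (32.6 − 30)/(35 − 30) × (55.3 − 35.6) = 45.84
On Form 2, PR 45.84 falls between score 32 (PR 44.7) and 37 (PR 51.0).
Interpolate: 32 + (45.84 − 44.7)/(51.0 − 44.7) × (37 − 32) = 32.9

32.9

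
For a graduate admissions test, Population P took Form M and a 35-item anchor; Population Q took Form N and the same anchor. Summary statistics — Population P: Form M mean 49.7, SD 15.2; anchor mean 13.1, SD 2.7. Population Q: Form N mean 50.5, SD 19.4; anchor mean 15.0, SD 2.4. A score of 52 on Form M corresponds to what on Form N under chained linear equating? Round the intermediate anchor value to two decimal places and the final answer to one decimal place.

Form M → anchor (Population P): v = (2.7/15.2)(52 − 49.7) + 13.1 = 13.51
anchor → Form N (Population Q): y = (19.4/2.4)(13.51 − 15.0) + 50.5 = 38.5

38.5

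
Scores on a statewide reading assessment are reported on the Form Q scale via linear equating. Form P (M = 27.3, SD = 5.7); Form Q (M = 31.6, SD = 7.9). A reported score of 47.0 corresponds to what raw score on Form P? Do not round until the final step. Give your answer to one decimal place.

Invert y = (SD_Y/SD_X)(x − M_X) + M_Y:
x = (SD_X/SD_Y)(y − M_Y) + M_X = (5.7/7.9)(47.0 − 31.6) + 27.3
x = 0.721519 × 15.400 + 27.3 = 38.4

38.4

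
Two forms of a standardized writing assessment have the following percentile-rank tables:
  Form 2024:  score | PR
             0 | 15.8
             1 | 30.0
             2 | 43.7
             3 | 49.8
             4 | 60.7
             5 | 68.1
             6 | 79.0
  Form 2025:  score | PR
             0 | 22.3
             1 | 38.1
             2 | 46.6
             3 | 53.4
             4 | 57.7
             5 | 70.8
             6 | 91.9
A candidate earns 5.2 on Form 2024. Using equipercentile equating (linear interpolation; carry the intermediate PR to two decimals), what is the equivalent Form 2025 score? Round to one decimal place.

5.0

PR of 5.2 on Form 2024: 68.1 + (5.2 − 5)/(6 − 5) × (79.0 − 68.1) = 70.28
On Form 2025, PR 70.28 falls between score 4 (PR 57.7) and 5 (PR 70.8).
Interpolate: 4 + (70.28 − 57.7)/(70.8 − 57.7) × (5 − 4) = 5.0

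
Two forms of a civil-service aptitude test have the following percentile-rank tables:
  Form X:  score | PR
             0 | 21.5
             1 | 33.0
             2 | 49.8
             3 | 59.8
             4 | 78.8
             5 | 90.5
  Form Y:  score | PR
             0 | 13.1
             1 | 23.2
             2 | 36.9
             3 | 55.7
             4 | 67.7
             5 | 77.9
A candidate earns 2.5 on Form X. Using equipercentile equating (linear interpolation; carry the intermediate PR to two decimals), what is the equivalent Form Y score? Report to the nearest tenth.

PR of 2.5 on Form X: 49.8 + (2.5 − 2)/(3 − 2) × (59.8 − 49.8) = 54.80
On Form Y, PR 54.80 falls between score 2 (PR 36.9) and 3 (PR 55.7).
Interpolate: 2 + (54.80 − 36.9)/(55.7 − 36.9) × (3 − 2) = 3.0

3.0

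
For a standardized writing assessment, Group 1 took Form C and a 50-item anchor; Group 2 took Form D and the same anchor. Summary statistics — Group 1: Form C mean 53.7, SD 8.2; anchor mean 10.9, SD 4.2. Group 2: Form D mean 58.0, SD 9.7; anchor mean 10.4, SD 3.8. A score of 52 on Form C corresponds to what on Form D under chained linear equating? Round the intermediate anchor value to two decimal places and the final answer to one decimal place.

Form C → anchor (Group 1): v = (4.2/8.2)(52 − 53.7) + 10.9 = 10.03
anchor → Form D (Group 2): y = (9.7/3.8)(10.03 − 10.4) + 58.0 = 57.1

57.1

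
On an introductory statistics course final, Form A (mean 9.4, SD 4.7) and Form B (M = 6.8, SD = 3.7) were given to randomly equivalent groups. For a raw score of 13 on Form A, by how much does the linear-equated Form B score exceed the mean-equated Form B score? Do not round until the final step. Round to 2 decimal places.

-0.77

Mean-equated: 13 + (6.8 − 9.4) = 10.40
Linear-equated: (3.7/4.7)(13 − 9.4) + 6.8 = 9.634
Difference = 9.634 − 10.40 = -0.77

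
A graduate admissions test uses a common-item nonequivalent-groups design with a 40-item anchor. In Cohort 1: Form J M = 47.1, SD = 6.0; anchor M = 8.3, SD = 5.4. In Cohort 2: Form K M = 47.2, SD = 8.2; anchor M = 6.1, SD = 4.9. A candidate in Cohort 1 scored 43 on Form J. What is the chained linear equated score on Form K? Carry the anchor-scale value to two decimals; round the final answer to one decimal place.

Form J → anchor (Cohort 1): v = (5.4/6.0)(43 − 47.1) + 8.3 = 4.61
anchor → Form K (Cohort 2): y = (8.2/4.9)(4.61 − 6.1) + 47.2 = 44.7

44.7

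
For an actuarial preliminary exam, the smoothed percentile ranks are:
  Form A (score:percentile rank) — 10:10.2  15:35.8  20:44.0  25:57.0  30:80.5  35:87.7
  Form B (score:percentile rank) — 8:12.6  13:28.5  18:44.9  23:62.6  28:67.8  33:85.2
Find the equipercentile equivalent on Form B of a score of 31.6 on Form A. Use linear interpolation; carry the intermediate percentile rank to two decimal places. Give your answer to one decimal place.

32.3

PR of 31.6 on Form A: 80.5 + (31.6 − 30)/(35 − 30) × (87.7 − 80.5) = 82.80
On Form B, PR 82.80 falls between score 28 (PR 67.8) and 33 (PR 85.2).
Interpolate: 28 + (82.80 − 67.8)/(85.2 − 67.8) × (33 − 28) = 32.3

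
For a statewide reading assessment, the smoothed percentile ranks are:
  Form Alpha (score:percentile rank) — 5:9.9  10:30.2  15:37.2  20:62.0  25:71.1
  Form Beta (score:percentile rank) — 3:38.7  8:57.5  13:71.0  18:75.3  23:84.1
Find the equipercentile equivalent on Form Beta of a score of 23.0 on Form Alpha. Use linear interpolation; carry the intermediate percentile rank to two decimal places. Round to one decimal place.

PR of 23.0 on Form Alpha: 62.0 + (23.0 − 20)/(25 − 20) × (71.1 − 62.0) = 67.46
On Form Beta, PR 67.46 falls between score 8 (PR 57.5) and 13 (PR 71.0).
Interpolate: 8 + (67.46 − 57.5)/(71.0 − 57.5) × (13 − 8) = 11.7

11.7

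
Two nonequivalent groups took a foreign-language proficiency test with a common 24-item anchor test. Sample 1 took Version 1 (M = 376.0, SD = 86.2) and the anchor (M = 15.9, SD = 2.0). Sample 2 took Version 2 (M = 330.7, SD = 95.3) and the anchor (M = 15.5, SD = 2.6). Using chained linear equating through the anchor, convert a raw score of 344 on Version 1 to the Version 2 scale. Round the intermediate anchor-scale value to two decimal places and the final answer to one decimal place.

Version 1 → anchor (Sample 1): v = (2.0/86.2)(344 − 376.0) + 15.9 = 15.16
anchor → Version 2 (Sample 2): y = (95.3/2.6)(15.16 − 15.5) + 330.7 = 318.2

318.2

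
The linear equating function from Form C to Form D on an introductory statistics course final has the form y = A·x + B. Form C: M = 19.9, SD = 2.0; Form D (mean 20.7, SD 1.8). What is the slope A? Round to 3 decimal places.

0.900

A = SD_Y / SD_X = 1.8 / 2.0 = 0.900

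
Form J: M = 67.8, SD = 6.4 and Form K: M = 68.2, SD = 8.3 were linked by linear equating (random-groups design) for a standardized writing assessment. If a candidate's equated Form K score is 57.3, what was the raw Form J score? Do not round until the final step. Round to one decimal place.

Invert y = (SD_Y/SD_X)(x − M_X) + M_Y:
x = (SD_X/SD_Y)(y − M_Y) + M_X = (6.4/8.3)(57.3 − 68.2) + 67.8
x = 0.771084 × -10.900 + 67.8 = 59.4

59.4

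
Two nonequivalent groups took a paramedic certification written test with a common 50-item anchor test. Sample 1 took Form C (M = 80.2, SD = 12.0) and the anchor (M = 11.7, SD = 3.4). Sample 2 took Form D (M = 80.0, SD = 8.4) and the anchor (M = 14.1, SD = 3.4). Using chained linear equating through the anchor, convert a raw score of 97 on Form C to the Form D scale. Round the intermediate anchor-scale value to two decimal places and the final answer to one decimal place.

Form C → anchor (Sample 1): v = (3.4/12.0)(97 − 80.2) + 11.7 = 16.46
anchor → Form D (Sample 2): y = (8.4/3.4)(16.46 − 14.1) + 80.0 = 85.8

85.8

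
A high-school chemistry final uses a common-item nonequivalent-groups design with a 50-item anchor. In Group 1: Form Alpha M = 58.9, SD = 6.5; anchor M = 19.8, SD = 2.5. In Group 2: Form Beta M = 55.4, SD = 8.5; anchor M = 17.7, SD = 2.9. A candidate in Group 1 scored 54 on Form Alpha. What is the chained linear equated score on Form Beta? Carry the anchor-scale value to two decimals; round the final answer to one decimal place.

56.0

Form Alpha → anchor (Group 1): v = (2.5/6.5)(54 − 58.9) + 19.8 = 17.92
anchor → Form Beta (Group 2): y = (8.5/2.9)(17.92 − 17.7) + 55.4 = 56.0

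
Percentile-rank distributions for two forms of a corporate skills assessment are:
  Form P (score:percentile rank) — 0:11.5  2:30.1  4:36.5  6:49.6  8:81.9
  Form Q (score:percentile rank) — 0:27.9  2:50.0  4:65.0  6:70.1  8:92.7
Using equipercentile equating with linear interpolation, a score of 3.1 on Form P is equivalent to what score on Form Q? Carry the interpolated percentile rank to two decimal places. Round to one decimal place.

PR of 3.1 on Form P: 30.1 + (3.1 − 2)/(4 − 2) × (36.5 − 30.1) = 33.62
On Form Q, PR 33.62 falls between score 0 (PR 27.9) and 2 (PR 50.0).
Interpolate: 0 + (33.62 − 27.9)/(50.0 − 27.9) × (2 − 0) = 0.5

0.5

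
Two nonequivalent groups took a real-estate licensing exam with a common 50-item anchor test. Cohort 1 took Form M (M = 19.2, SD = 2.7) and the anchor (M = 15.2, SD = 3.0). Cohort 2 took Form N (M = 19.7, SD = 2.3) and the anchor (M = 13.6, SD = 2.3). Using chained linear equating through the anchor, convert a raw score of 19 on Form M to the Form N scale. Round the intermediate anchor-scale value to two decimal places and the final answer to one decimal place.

Form M → anchor (Cohort 1): v = (3.0/2.7)(19 − 19.2) + 15.2 = 14.98
anchor → Form N (Cohort 2): y = (2.3/2.3)(14.98 − 13.6) + 19.7 = 21.1

21.1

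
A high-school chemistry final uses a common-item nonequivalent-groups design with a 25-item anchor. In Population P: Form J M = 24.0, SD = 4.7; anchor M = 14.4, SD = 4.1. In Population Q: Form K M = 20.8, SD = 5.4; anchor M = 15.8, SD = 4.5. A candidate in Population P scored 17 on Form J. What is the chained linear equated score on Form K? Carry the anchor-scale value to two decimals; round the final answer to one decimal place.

11.8

Form J → anchor (Population P): v = (4.1/4.7)(17 − 24.0) + 14.4 = 8.29
anchor → Form K (Population Q): y = (5.4/4.5)(8.29 − 15.8) + 20.8 = 11.8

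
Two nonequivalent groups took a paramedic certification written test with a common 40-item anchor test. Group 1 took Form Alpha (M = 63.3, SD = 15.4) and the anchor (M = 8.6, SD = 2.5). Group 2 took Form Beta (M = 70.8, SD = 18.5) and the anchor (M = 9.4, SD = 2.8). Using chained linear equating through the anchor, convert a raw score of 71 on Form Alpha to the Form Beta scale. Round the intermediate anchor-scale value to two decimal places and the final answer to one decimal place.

73.8

Form Alpha → anchor (Group 1): v = (2.5/15.4)(71 − 63.3) + 8.6 = 9.85
anchor → Form Beta (Group 2): y = (18.5/2.8)(9.85 − 9.4) + 70.8 = 73.8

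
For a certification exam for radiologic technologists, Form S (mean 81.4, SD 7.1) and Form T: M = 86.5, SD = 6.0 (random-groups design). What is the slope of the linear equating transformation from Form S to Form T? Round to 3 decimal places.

A = SD_Y / SD_X = 6.0 / 7.1 = 0.845

0.845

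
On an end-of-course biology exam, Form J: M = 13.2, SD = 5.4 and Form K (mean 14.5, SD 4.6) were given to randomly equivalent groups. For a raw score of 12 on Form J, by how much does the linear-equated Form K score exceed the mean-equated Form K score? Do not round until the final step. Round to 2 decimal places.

0.18

Mean-equated: 12 + (14.5 − 13.2) = 13.30
Linear-equated: (4.6/5.4)(12 − 13.2) + 14.5 = 13.478
Difference = 13.478 − 13.30 = 0.18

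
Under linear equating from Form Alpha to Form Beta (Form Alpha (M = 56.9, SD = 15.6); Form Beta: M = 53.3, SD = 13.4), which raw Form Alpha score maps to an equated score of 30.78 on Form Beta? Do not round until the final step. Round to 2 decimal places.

Invert y = (SD_Y/SD_X)(x − M_X) + M_Y:
x = (SD_X/SD_Y)(y − M_Y) + M_X = (15.6/13.4)(30.78 − 53.3) + 56.9
x = 1.164179 × -22.520 + 56.9 = 30.68

30.68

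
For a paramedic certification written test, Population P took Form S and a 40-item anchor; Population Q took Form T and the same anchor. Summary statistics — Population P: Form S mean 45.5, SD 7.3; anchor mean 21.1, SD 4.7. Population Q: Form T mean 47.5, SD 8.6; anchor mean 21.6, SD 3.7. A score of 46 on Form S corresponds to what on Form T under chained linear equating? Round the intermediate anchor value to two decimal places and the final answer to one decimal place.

47.1

Form S → anchor (Population P): v = (4.7/7.3)(46 − 45.5) + 21.1 = 21.42
anchor → Form T (Population Q): y = (8.6/3.7)(21.42 − 21.6) + 47.5 = 47.1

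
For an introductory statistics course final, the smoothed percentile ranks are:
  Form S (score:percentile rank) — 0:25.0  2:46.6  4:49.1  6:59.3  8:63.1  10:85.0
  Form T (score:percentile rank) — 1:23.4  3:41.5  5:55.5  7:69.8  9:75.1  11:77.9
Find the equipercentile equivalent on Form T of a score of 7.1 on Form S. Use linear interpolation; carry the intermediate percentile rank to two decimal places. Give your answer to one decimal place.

PR of 7.1 on Form S: 59.3 + (7.1 − 6)/(8 − 6) × (63.1 − 59.3) = 61.39
On Form T, PR 61.39 falls between score 5 (PR 55.5) and 7 (PR 69.8).
Interpolate: 5 + (61.39 − 55.5)/(69.8 − 55.5) × (7 − 5) = 5.8

5.8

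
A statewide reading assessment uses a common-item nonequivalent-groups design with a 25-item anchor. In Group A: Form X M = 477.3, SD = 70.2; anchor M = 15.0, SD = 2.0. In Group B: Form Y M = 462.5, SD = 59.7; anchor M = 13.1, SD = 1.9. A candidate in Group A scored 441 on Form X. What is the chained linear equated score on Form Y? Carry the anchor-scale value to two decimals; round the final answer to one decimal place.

489.8

Form X → anchor (Group A): v = (2.0/70.2)(441 − 477.3) + 15.0 = 13.97
anchor → Form Y (Group B): y = (59.7/1.9)(13.97 − 13.1) + 462.5 = 489.8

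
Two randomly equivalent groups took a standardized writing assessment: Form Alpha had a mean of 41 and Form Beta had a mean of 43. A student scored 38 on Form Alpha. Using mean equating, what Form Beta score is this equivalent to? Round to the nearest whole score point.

40

Mean equating: y = x + (M_Y − M_X) = 38 + (43 − 41) = 40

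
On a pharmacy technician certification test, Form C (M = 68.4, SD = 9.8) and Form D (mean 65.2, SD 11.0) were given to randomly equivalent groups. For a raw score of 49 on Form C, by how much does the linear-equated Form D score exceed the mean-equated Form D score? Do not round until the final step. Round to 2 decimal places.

Mean-equated: 49 + (65.2 − 68.4) = 45.80
Linear-equated: (11.0/9.8)(49 − 68.4) + 65.2 = 43.424
Difference = 43.424 − 45.80 = -2.38

-2.38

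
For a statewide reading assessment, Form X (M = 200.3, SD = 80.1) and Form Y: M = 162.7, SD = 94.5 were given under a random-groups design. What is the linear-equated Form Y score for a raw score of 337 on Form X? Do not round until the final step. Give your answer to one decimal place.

Linear equating: y = (SD_Y/SD_X)(x − M_X) + M_Y
y = (94.5/80.1)(337 − 200.3) + 162.7
y = 1.179775 × 136.7 + 162.7 = 161.2753 + 162.7 = 324.0

324.0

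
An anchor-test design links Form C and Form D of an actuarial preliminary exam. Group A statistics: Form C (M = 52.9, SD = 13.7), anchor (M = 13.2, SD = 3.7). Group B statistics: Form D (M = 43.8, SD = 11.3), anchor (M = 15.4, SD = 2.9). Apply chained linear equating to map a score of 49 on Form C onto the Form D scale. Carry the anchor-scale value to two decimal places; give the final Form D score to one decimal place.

Form C → anchor (Group A): v = (3.7/13.7)(49 − 52.9) + 13.2 = 12.15
anchor → Form D (Group B): y = (11.3/2.9)(12.15 − 15.4) + 43.8 = 31.1

31.1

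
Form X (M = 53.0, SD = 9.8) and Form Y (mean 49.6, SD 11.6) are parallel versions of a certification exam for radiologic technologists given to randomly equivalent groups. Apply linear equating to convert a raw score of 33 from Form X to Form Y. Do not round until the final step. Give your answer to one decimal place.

Linear equating: y = (SD_Y/SD_X)(x − M_X) + M_Y
y = (11.6/9.8)(33 − 53.0) + 49.6
y = 1.183673 × -20.0 + 49.6 = -23.6735 + 49.6 = 25.9

25.9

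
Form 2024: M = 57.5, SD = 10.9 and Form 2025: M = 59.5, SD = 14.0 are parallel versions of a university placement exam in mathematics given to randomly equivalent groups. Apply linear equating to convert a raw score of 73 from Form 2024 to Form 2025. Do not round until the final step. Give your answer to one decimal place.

79.4

Linear equating: y = (SD_Y/SD_X)(x − M_X) + M_Y
y = (14.0/10.9)(73 − 57.5) + 59.5
y = 1.284404 × 15.5 + 59.5 = 19.9083 + 59.5 = 79.4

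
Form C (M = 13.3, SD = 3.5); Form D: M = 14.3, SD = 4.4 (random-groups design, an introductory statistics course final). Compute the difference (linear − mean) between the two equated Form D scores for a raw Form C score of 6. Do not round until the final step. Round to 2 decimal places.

Mean-equated: 6 + (14.3 − 13.3) = 7.00
Linear-equated: (4.4/3.5)(6 − 13.3) + 14.3 = 5.123
Difference = 5.123 − 7.00 = -1.88

-1.88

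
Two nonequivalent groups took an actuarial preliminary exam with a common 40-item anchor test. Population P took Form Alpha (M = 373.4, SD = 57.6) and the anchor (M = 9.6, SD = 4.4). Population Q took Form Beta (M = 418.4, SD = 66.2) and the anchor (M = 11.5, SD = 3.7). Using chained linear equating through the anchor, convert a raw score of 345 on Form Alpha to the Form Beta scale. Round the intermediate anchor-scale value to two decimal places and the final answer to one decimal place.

345.6

Form Alpha → anchor (Population P): v = (4.4/57.6)(345 − 373.4) + 9.6 = 7.43
anchor → Form Beta (Population Q): y = (66.2/3.7)(7.43 − 11.5) + 418.4 = 345.6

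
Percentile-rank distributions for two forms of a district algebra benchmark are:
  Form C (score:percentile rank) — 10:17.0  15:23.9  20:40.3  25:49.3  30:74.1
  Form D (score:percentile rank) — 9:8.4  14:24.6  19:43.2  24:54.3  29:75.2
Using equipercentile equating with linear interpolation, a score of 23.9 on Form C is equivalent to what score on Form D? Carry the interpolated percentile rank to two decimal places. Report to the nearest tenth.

20.9

PR of 23.9 on Form C: 40.3 + (23.9 − 20)/(25 − 20) × (49.3 − 40.3) = 47.32
On Form D, PR 47.32 falls between score 19 (PR 43.2) and 24 (PR 54.3).
Interpolate: 19 + (47.32 − 43.2)/(54.3 − 43.2) × (24 − 19) = 20.9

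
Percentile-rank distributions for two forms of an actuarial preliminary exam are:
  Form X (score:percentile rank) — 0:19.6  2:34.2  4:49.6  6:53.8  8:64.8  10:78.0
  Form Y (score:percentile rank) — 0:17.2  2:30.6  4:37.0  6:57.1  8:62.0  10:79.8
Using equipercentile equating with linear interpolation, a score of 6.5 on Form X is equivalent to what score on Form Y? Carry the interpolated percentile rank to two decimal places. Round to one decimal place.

PR of 6.5 on Form X: 53.8 + (6.5 − 6)/(8 − 6) × (64.8 − 53.8) = 56.55
On Form Y, PR 56.55 falls between score 4 (PR 37.0) and 6 (PR 57.1).
Interpolate: 4 + (56.55 − 37.0)/(57.1 − 37.0) × (6 − 4) = 5.9

5.9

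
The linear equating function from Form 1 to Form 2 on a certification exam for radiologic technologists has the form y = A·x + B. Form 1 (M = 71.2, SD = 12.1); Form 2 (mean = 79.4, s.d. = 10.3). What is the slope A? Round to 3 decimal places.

A = SD_Y / SD_X = 10.3 / 12.1 = 0.851

0.851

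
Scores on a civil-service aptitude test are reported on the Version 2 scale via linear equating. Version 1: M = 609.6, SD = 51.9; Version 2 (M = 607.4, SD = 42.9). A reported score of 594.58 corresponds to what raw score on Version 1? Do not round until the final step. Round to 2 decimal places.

594.09

Invert y = (SD_Y/SD_X)(x − M_X) + M_Y:
x = (SD_X/SD_Y)(y − M_Y) + M_X = (51.9/42.9)(594.58 − 607.4) + 609.6
x = 1.209790 × -12.820 + 609.6 = 594.09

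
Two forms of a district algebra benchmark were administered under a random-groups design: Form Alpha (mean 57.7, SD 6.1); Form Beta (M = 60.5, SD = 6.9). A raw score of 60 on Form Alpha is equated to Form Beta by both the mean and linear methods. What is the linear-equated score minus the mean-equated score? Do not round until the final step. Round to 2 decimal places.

Mean-equated: 60 + (60.5 − 57.7) = 62.80
Linear-equated: (6.9/6.1)(60 − 57.7) + 60.5 = 63.102
Difference = 63.102 − 62.80 = 0.30

0.30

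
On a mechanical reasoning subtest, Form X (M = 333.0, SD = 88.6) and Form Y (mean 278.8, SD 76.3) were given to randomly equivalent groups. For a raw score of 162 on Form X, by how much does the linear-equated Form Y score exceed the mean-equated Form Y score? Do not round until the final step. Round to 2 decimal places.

Mean-equated: 162 + (278.8 − 333.0) = 107.80
Linear-equated: (76.3/88.6)(162 − 333.0) + 278.8 = 131.539
Difference = 131.539 − 107.80 = 23.74

23.74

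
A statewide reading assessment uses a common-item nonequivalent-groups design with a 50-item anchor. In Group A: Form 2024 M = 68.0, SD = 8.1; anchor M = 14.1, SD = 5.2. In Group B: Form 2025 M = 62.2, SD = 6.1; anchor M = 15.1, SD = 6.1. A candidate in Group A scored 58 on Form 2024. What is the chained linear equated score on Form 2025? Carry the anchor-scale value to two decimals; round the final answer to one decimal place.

Form 2024 → anchor (Group A): v = (5.2/8.1)(58 − 68.0) + 14.1 = 7.68
anchor → Form 2025 (Group B): y = (6.1/6.1)(7.68 − 15.1) + 62.2 = 54.8

54.8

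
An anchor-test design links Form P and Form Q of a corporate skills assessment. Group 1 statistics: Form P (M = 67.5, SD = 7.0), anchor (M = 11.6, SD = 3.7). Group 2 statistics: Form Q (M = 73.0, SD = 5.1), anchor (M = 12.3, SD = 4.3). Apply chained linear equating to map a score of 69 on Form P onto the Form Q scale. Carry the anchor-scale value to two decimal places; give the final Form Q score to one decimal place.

73.1

Form P → anchor (Group 1): v = (3.7/7.0)(69 − 67.5) + 11.6 = 12.39
anchor → Form Q (Group 2): y = (5.1/4.3)(12.39 − 12.3) + 73.0 = 73.1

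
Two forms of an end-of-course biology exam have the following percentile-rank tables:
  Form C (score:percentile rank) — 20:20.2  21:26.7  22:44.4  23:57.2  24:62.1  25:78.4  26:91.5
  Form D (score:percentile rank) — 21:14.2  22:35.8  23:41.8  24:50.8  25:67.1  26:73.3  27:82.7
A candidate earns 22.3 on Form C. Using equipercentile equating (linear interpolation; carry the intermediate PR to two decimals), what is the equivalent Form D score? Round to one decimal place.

23.7

PR of 22.3 on Form C: 44.4 + (22.3 − 22)/(23 − 22) × (57.2 − 44.4) = 48.24
On Form D, PR 48.24 falls between score 23 (PR 41.8) and 24 (PR 50.8).
Interpolate: 23 + (48.24 − 41.8)/(50.8 − 41.8) × (24 − 23) = 23.7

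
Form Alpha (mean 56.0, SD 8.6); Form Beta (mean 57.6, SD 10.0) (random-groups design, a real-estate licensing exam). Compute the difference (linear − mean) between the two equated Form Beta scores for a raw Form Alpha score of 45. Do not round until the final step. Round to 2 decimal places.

Mean-equated: 45 + (57.6 − 56.0) = 46.60
Linear-equated: (10.0/8.6)(45 − 56.0) + 57.6 = 44.809
Difference = 44.809 − 46.60 = -1.79

-1.79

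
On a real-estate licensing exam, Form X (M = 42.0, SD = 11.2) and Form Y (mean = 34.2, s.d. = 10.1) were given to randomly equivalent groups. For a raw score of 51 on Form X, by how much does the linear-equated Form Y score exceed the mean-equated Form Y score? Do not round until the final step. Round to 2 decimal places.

-0.88

Mean-equated: 51 + (34.2 − 42.0) = 43.20
Linear-equated: (10.1/11.2)(51 − 42.0) + 34.2 = 42.316
Difference = 42.316 − 43.20 = -0.88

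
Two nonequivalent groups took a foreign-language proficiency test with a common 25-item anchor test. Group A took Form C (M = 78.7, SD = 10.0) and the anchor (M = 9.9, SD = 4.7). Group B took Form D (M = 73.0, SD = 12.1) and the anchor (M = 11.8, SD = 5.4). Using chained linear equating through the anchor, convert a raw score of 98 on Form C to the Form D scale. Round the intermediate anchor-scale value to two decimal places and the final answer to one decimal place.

Form C → anchor (Group A): v = (4.7/10.0)(98 − 78.7) + 9.9 = 18.97
anchor → Form D (Group B): y = (12.1/5.4)(18.97 − 11.8) + 73.0 = 89.1

89.1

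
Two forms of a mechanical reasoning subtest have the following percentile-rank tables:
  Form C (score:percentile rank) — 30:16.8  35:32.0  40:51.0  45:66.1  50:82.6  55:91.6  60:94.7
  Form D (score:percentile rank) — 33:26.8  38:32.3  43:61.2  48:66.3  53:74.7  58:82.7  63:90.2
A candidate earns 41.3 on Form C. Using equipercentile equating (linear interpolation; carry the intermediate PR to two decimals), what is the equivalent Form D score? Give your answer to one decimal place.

41.9

PR of 41.3 on Form C: 51.0 + (41.3 − 40)/(45 − 40) × (66.1 − 51.0) = 54.93
On Form D, PR 54.93 falls between score 38 (PR 32.3) and 43 (PR 61.2).
Interpolate: 38 + (54.93 − 32.3)/(61.2 − 32.3) × (43 − 38) = 41.9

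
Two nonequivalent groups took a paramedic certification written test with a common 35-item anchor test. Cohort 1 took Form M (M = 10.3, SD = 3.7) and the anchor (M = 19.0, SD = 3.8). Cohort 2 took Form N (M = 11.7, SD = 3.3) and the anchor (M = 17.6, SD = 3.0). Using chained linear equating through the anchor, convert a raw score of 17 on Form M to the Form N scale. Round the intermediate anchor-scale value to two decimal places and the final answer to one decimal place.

20.8

Form M → anchor (Cohort 1): v = (3.8/3.7)(17 − 10.3) + 19.0 = 25.88
anchor → Form N (Cohort 2): y = (3.3/3.0)(25.88 − 17.6) + 11.7 = 20.8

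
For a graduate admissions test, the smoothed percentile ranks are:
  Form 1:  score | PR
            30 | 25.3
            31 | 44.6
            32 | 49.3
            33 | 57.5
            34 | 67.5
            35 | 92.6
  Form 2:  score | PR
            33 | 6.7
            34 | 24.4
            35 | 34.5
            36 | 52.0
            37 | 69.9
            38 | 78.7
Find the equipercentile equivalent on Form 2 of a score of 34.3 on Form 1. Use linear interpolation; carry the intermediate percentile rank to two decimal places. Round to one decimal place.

37.6

PR of 34.3 on Form 1: 67.5 + (34.3 − 34)/(35 − 34) × (92.6 − 67.5) = 75.03
On Form 2, PR 75.03 falls between score 37 (PR 69.9) and 38 (PR 78.7).
Interpolate: 37 + (75.03 − 69.9)/(78.7 − 69.9) × (38 − 37) = 37.6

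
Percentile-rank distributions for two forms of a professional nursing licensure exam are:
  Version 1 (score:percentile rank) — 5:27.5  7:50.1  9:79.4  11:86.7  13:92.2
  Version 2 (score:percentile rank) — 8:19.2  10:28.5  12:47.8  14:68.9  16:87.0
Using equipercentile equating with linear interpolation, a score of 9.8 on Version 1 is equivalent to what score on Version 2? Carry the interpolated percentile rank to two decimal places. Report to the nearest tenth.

PR of 9.8 on Version 1: 79.4 + (9.8 − 9)/(11 − 9) × (86.7 − 79.4) = 82.32
On Version 2, PR 82.32 falls between score 14 (PR 68.9) and 16 (PR 87.0).
Interpolate: 14 + (82.32 − 68.9)/(87.0 − 68.9) × (16 − 14) = 15.5

15.5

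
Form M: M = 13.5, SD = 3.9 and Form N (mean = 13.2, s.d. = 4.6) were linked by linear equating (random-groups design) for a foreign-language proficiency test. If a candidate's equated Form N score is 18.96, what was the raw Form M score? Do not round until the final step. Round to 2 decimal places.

Invert y = (SD_Y/SD_X)(x − M_X) + M_Y:
x = (SD_X/SD_Y)(y − M_Y) + M_X = (3.9/4.6)(18.96 − 13.2) + 13.5
x = 0.847826 × 5.760 + 13.5 = 18.38

18.38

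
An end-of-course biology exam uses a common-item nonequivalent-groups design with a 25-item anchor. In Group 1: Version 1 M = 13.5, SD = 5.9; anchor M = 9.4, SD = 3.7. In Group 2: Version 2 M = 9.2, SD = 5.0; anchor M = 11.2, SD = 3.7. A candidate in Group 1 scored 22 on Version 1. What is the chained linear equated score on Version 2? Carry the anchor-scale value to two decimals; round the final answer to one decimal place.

14.0

Version 1 → anchor (Group 1): v = (3.7/5.9)(22 − 13.5) + 9.4 = 14.73
anchor → Version 2 (Group 2): y = (5.0/3.7)(14.73 − 11.2) + 9.2 = 14.0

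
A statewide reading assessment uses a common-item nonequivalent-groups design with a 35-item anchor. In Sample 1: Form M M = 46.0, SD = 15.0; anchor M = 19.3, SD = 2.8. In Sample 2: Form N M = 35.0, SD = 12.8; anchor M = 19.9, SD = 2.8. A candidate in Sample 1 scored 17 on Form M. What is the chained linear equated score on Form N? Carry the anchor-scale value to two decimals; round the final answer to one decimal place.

Form M → anchor (Sample 1): v = (2.8/15.0)(17 − 46.0) + 19.3 = 13.89
anchor → Form N (Sample 2): y = (12.8/2.8)(13.89 − 19.9) + 35.0 = 7.5

7.5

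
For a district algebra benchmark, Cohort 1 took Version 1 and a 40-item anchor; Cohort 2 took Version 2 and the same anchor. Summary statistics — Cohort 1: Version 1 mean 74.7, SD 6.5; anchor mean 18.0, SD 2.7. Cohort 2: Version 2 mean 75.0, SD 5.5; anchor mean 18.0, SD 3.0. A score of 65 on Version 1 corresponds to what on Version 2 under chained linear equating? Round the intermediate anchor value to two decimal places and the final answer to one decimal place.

67.6

Version 1 → anchor (Cohort 1): v = (2.7/6.5)(65 − 74.7) + 18.0 = 13.97
anchor → Version 2 (Cohort 2): y = (5.5/3.0)(13.97 − 18.0) + 75.0 = 67.6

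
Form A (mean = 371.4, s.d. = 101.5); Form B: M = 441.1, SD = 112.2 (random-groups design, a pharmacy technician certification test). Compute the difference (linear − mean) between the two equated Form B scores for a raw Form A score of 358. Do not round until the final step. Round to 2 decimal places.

Mean-equated: 358 + (441.1 − 371.4) = 427.70
Linear-equated: (112.2/101.5)(358 − 371.4) + 441.1 = 426.287
Difference = 426.287 − 427.70 = -1.41

-1.41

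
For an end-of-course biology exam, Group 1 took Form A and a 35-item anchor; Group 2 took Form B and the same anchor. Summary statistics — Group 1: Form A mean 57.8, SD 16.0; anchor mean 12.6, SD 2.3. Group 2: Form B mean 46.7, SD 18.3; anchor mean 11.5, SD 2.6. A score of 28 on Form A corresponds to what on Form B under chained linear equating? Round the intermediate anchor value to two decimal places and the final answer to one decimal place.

24.3

Form A → anchor (Group 1): v = (2.3/16.0)(28 − 57.8) + 12.6 = 8.32
anchor → Form B (Group 2): y = (18.3/2.6)(8.32 − 11.5) + 46.7 = 24.3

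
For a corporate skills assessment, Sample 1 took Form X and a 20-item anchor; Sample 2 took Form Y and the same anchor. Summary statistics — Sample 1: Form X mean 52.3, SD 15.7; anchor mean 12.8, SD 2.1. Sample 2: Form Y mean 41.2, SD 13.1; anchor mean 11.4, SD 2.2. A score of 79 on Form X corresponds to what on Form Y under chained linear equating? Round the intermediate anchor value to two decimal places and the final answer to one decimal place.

Form X → anchor (Sample 1): v = (2.1/15.7)(79 − 52.3) + 12.8 = 16.37
anchor → Form Y (Sample 2): y = (13.1/2.2)(16.37 − 11.4) + 41.2 = 70.8

70.8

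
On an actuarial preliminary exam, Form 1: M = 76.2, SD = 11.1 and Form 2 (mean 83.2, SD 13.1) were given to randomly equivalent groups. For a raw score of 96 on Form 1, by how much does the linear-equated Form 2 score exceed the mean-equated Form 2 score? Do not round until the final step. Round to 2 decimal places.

Mean-equated: 96 + (83.2 − 76.2) = 103.00
Linear-equated: (13.1/11.1)(96 − 76.2) + 83.2 = 106.568
Difference = 106.568 − 103.00 = 3.57

3.57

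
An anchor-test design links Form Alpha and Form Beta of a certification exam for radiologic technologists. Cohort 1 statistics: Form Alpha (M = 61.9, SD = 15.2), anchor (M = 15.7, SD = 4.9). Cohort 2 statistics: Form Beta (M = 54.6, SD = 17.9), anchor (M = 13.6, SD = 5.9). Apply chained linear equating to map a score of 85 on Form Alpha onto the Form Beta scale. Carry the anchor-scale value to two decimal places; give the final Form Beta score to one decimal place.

Form Alpha → anchor (Cohort 1): v = (4.9/15.2)(85 − 61.9) + 15.7 = 23.15
anchor → Form Beta (Cohort 2): y = (17.9/5.9)(23.15 − 13.6) + 54.6 = 83.6

83.6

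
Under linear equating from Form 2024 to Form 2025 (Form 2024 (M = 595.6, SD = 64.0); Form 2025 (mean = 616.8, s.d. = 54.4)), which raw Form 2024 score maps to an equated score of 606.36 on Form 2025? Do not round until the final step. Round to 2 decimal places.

Invert y = (SD_Y/SD_X)(x − M_X) + M_Y:
x = (SD_X/SD_Y)(y − M_Y) + M_X = (64.0/54.4)(606.36 − 616.8) + 595.6
x = 1.176471 × -10.440 + 595.6 = 583.32

583.32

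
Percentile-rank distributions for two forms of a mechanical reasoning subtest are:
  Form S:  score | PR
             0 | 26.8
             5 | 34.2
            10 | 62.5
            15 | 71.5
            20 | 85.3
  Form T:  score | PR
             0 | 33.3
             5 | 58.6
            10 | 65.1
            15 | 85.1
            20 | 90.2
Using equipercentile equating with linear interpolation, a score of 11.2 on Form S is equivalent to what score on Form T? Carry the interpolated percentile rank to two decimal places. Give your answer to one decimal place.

9.7

PR of 11.2 on Form S: 62.5 + (11.2 − 10)/(15 − 10) × (71.5 − 62.5) = 64.66
On Form T, PR 64.66 falls between score 5 (PR 58.6) and 10 (PR 65.1).
Interpolate: 5 + (64.66 − 58.6)/(65.1 − 58.6) × (10 − 5) = 9.7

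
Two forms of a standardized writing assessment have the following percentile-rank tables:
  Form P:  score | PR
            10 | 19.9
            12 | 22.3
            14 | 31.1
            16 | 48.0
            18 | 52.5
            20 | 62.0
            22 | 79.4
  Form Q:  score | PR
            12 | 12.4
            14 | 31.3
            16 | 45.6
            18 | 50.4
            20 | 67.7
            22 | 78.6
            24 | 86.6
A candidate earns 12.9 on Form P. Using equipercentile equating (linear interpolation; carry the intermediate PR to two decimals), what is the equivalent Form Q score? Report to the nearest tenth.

13.5

PR of 12.9 on Form P: 22.3 + (12.9 − 12)/(14 − 12) × (31.1 − 22.3) = 26.26
On Form Q, PR 26.26 falls between score 12 (PR 12.4) and 14 (PR 31.3).
Interpolate: 12 + (26.26 − 12.4)/(31.3 − 12.4) × (14 − 12) = 13.5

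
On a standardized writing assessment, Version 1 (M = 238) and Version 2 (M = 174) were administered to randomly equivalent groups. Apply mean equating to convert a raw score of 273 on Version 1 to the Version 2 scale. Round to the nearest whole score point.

209

Mean equating: y = x + (M_Y − M_X) = 273 + (174 − 238) = 209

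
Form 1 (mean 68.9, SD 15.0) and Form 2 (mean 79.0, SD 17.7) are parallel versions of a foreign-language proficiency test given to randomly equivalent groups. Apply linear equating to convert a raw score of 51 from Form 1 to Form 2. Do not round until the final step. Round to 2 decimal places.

57.88

Linear equating: y = (SD_Y/SD_X)(x − M_X) + M_Y
y = (17.7/15.0)(51 − 68.9) + 79.0
y = 1.180000 × -17.9 + 79.0 = -21.1220 + 79.0 = 57.88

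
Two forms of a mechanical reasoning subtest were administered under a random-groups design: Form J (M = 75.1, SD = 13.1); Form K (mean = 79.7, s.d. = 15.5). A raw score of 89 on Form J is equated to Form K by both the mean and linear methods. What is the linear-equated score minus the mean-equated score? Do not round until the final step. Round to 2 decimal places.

Mean-equated: 89 + (79.7 − 75.1) = 93.60
Linear-equated: (15.5/13.1)(89 − 75.1) + 79.7 = 96.147
Difference = 96.147 − 93.60 = 2.55

2.55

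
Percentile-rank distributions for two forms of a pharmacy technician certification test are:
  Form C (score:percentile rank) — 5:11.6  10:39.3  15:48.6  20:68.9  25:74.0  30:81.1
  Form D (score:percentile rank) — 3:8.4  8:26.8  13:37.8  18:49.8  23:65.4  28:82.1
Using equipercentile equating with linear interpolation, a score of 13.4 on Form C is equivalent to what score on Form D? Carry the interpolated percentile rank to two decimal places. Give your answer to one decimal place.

16.3

PR of 13.4 on Form C: 39.3 + (13.4 − 10)/(15 − 10) × (48.6 − 39.3) = 45.62
On Form D, PR 45.62 falls between score 13 (PR 37.8) and 18 (PR 49.8).
Interpolate: 13 + (45.62 − 37.8)/(49.8 − 37.8) × (18 − 13) = 16.3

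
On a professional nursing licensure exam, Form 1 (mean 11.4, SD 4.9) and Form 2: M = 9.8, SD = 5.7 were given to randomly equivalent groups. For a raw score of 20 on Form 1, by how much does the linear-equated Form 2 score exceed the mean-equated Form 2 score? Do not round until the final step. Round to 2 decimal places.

Mean-equated: 20 + (9.8 − 11.4) = 18.40
Linear-equated: (5.7/4.9)(20 − 11.4) + 9.8 = 19.804
Difference = 19.804 − 18.40 = 1.40

1.40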